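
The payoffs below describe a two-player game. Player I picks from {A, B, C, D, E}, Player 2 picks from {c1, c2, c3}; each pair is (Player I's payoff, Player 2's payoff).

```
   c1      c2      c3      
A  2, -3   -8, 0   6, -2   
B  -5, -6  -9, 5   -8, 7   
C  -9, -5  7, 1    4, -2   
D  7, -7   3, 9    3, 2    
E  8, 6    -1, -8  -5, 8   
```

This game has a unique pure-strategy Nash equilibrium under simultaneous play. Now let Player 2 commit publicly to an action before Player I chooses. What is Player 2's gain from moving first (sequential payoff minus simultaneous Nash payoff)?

5

Backward induction with Player 2 moving first.
- c1: Player I compares 2, -5, -9, 7, 8 and picks E; Player 2 would get 6.
- c2: Player I compares -8, -9, 7, 3, -1 and picks C; Player 2 would get 1.
- c3: Player I compares 6, -8, 4, 3, -5 and picks A; Player 2 would get -2.
Maximizing over 6, 1, -2, Player 2 chooses c1. Subgame-perfect outcome: (E, c1) with payoffs (8, 6).
For the simultaneous game, intersect best replies.
Player I's best replies: c1→E; c2→C; c3→A.
Player 2's best replies: A→c2; B→c3; C→c2; D→c2; E→c3.
The unique mutual best reply is (C, c2), giving (7, 1).
Player 2's commitment gain: 6 − 1 = 5.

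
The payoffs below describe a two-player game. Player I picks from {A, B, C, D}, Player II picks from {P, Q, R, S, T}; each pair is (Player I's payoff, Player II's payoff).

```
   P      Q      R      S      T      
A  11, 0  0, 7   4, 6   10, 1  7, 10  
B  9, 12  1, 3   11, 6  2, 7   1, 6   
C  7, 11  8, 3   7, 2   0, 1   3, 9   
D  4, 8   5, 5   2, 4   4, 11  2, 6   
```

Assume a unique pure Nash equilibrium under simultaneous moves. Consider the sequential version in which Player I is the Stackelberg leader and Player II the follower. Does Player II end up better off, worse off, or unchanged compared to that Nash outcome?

better off

Backward induction with Player I moving first.
- A: BR = T, leader payoff 7.
- B: BR = P, leader payoff 9.
- C: BR = P, leader payoff 7.
- D: BR = S, leader payoff 4.
Among 7, 9, 7, 4, the best is 9 at B. Subgame-perfect outcome: (B, P) with payoffs (9, 12).
Under simultaneous play:
Player I's best replies: P→A; Q→C; R→B; S→A; T→A.
Player II's best replies: A→T; B→P; C→P; D→S.
Only (A, T) has each player best-responding; Nash payoffs (7, 10).
Player II earns 12 sequentially versus 10 at the Nash outcome: better off.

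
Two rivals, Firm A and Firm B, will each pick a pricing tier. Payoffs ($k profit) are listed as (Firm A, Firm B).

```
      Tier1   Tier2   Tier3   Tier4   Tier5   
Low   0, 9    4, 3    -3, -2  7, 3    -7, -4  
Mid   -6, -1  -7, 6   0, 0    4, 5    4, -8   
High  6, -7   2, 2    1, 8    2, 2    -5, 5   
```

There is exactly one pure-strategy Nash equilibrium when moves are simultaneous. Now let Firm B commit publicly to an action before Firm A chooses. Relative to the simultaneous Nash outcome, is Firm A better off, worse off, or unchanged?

Work backward from Firm A's decision.
- Tier1: Firm A compares 0, -6, 6 and picks High; Firm B would get -7.
- Tier2: Firm A compares 4, -7, 2 and picks Low; Firm B would get 3.
- Tier3: Firm A compares -3, 0, 1 and picks High; Firm B would get 8.
- Tier4: Firm A compares 7, 4, 2 and picks Low; Firm B would get 3.
- Tier5: Firm A compares -7, 4, -5 and picks Mid; Firm B would get -8.
Among -7, 3, 8, 3, -8, the best is 8 at Tier3. Subgame-perfect outcome: (High, Tier3) with payoffs (1, 8).
For the simultaneous game, intersect best replies.
Firm A's best replies: Tier1→High; Tier2→Low; Tier3→High; Tier4→Low; Tier5→Mid.
Firm B's best replies: Low→Tier1; Mid→Tier2; High→Tier3.
Only (High, Tier3) has each player best-responding; Nash payoffs (1, 8).
Firm A earns 1 sequentially versus 1 at the Nash outcome: unchanged.

unchanged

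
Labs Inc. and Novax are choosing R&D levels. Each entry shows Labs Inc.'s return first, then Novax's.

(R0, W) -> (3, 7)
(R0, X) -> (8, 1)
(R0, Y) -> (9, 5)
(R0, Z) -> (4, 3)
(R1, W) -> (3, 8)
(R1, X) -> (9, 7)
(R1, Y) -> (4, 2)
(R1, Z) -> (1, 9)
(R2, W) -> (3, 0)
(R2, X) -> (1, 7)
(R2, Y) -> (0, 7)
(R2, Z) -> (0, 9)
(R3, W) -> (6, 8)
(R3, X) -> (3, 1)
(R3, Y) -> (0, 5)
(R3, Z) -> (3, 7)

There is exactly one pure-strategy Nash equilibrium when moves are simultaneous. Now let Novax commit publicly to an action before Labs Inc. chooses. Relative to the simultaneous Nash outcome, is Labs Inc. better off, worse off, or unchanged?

Work backward from Labs Inc.'s decision.
- W: Labs Inc. compares 3, 3, 3, 6 and picks R3; Novax would get 8.
- X: Labs Inc. compares 8, 9, 1, 3 and picks R1; Novax would get 7.
- Y: Labs Inc. compares 9, 4, 0, 0 and picks R0; Novax would get 5.
- Z: Labs Inc. compares 4, 1, 0, 3 and picks R0; Novax would get 3.
Novax's induced payoffs are 8, 7, 5, 3, so Novax commits to W. Subgame-perfect outcome: (R3, W) with payoffs (6, 8).
Now find the simultaneous Nash equilibrium.
Labs Inc.'s best replies: W→R3; X→R1; Y→R0; Z→R0.
Novax's best replies: R0→W; R1→Z; R2→Z; R3→W.
Only (R3, W) has each player best-responding; Nash payoffs (6, 8).
Labs Inc. earns 6 sequentially versus 6 at the Nash outcome: unchanged.

unchanged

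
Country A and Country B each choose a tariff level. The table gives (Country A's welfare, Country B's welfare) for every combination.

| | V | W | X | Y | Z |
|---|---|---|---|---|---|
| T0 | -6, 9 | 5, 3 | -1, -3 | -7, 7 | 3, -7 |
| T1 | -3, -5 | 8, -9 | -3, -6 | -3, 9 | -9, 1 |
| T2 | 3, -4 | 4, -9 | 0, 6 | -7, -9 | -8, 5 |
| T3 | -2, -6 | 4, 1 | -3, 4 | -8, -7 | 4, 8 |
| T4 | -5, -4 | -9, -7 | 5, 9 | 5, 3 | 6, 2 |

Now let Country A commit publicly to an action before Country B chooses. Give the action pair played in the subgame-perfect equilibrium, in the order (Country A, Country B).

Country B best-responds to each possible Country A move:
- T0: BR = V, leader payoff -6.
- T1: BR = Y, leader payoff -3.
- T2: BR = X, leader payoff 0.
- T3: BR = Z, leader payoff 4.
- T4: BR = X, leader payoff 5.
Country A's induced payoffs are -6, -3, 0, 4, 5, so Country A commits to T4. Subgame-perfect outcome: (T4, X) with payoffs (5, 9).

(T4, X)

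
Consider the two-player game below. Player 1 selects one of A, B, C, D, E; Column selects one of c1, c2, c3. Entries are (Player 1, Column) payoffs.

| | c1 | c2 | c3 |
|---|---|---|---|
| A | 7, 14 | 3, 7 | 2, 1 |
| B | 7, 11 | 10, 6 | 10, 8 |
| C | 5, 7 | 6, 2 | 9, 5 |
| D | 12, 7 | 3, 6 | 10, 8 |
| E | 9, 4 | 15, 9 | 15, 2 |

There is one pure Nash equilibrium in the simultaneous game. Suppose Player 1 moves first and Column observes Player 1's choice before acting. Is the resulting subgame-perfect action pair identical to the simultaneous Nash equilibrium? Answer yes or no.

Column best-responds to each possible Player 1 move:
- A → Column plays c1 (best of 14, 7, 1); Player 1 gets 7.
- B → Column plays c1 (best of 11, 6, 8); Player 1 gets 7.
- C → Column plays c1 (best of 7, 2, 5); Player 1 gets 5.
- D → Column plays c3 (best of 7, 6, 8); Player 1 gets 10.
- E → Column plays c2 (best of 4, 9, 2); Player 1 gets 15.
Among 7, 7, 5, 10, 15, the best is 15 at E. Subgame-perfect outcome: (E, c2) with payoffs (15, 9).
Under simultaneous play:
Player 1's best replies: c1→D; c2→E; c3→E.
Column's best replies: A→c1; B→c1; C→c1; D→c3; E→c2.
The unique mutual best reply is (E, c2), giving (15, 9).
Sequential outcome (E, c2) coincides with the Nash profile (E, c2).

yes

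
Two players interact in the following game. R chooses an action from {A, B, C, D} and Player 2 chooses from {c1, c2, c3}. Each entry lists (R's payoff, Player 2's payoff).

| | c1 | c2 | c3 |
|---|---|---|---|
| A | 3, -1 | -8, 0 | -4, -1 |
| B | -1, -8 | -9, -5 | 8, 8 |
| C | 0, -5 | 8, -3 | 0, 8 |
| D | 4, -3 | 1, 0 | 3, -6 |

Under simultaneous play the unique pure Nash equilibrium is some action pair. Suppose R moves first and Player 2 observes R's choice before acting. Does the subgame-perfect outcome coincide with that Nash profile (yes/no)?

Player 2 best-responds to each possible R move:
- A: Player 2 compares -1, 0, -1 and picks c2; R would get -8.
- B: Player 2 compares -8, -5, 8 and picks c3; R would get 8.
- C: Player 2 compares -5, -3, 8 and picks c3; R would get 0.
- D: Player 2 compares -3, 0, -6 and picks c2; R would get 1.
Among -8, 8, 0, 1, the best is 8 at B. Subgame-perfect outcome: (B, c3) with payoffs (8, 8).
For the simultaneous game, intersect best replies.
R's best replies: c1→D; c2→C; c3→B.
Player 2's best replies: A→c2; B→c3; C→c3; D→c2.
Only (B, c3) has each player best-responding; Nash payoffs (8, 8).
Sequential outcome (B, c3) coincides with the Nash profile (B, c3).

yes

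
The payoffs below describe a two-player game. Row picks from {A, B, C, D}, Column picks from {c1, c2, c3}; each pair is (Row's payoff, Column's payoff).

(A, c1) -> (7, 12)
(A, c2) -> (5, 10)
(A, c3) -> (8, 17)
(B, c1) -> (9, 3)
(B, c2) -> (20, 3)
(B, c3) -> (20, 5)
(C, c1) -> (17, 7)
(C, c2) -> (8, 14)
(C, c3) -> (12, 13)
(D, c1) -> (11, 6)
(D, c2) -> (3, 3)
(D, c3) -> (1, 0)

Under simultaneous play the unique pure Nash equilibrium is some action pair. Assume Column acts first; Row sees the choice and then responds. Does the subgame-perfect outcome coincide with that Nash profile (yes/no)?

Work backward from Row's decision.
- c1 → Row plays C (best of 7, 9, 17, 11); Column gets 7.
- c2 → Row plays B (best of 5, 20, 8, 3); Column gets 3.
- c3 → Row plays B (best of 8, 20, 12, 1); Column gets 5.
Maximizing over 7, 3, 5, Column chooses c1. Subgame-perfect outcome: (C, c1) with payoffs (17, 7).
Under simultaneous play:
Row's best replies: c1→C; c2→B; c3→B.
Column's best replies: A→c3; B→c3; C→c2; D→c1.
The unique mutual best reply is (B, c3), giving (20, 5).
Sequential outcome (C, c1) differs from the Nash profile (B, c3).

no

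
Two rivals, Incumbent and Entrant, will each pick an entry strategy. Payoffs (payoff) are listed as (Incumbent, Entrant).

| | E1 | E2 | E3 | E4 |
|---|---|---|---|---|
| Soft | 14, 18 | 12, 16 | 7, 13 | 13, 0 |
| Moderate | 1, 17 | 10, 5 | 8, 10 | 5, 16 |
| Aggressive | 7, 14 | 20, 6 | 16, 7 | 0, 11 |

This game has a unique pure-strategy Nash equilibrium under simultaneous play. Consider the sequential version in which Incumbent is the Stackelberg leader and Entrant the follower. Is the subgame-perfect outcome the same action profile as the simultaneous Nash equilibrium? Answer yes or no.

yes

Backward induction with Incumbent moving first.
- Soft: Entrant compares 18, 16, 13, 0 and picks E1; Incumbent would get 14.
- Moderate: Entrant compares 17, 5, 10, 16 and picks E1; Incumbent would get 1.
- Aggressive: Entrant compares 14, 6, 7, 11 and picks E1; Incumbent would get 7.
Among 14, 1, 7, the best is 14 at Soft. Subgame-perfect outcome: (Soft, E1) with payoffs (14, 18).
For the simultaneous game, intersect best replies.
Incumbent's best replies: E1→Soft; E2→Aggressive; E3→Aggressive; E4→Soft.
Entrant's best replies: Soft→E1; Moderate→E1; Aggressive→E1.
Only (Soft, E1) has each player best-responding; Nash payoffs (14, 18).
Sequential outcome (Soft, E1) coincides with the Nash profile (Soft, E1).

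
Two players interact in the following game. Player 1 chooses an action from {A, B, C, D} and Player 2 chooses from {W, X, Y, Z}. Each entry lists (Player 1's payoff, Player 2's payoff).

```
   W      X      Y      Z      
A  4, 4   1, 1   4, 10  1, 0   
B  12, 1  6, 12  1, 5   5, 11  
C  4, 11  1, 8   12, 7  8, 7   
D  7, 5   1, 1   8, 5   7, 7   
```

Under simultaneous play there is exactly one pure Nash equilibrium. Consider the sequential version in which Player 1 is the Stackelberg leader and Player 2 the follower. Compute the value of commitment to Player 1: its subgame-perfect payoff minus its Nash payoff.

Backward induction with Player 1 moving first.
- A: Player 2 compares 4, 1, 10, 0 and picks Y; Player 1 would get 4.
- B: Player 2 compares 1, 12, 5, 11 and picks X; Player 1 would get 6.
- C: Player 2 compares 11, 8, 7, 7 and picks W; Player 1 would get 4.
- D: Player 2 compares 5, 1, 5, 7 and picks Z; Player 1 would get 7.
Maximizing over 4, 6, 4, 7, Player 1 chooses D. Subgame-perfect outcome: (D, Z) with payoffs (7, 7).
For the simultaneous game, intersect best replies.
Player 1's best replies: W→B; X→B; Y→C; Z→C.
Player 2's best replies: A→Y; B→X; C→W; D→Z.
Only (B, X) has each player best-responding; Nash payoffs (6, 12).
Player 1's commitment gain: 7 − 6 = 1.

1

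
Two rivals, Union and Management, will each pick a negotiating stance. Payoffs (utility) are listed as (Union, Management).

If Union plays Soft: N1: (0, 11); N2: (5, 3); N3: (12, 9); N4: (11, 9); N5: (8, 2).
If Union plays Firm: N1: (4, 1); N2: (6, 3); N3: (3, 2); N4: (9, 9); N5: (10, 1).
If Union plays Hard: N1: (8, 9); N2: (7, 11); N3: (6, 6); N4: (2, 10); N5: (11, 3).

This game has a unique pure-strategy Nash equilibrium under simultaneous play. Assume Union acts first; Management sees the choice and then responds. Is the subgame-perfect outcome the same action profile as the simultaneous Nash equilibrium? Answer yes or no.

Backward induction with Union moving first.
- Soft → Management plays N1 (best of 11, 3, 9, 9, 2); Union gets 0.
- Firm → Management plays N4 (best of 1, 3, 2, 9, 1); Union gets 9.
- Hard → Management plays N2 (best of 9, 11, 6, 10, 3); Union gets 7.
Maximizing over 0, 9, 7, Union chooses Firm. Subgame-perfect outcome: (Firm, N4) with payoffs (9, 9).
For the simultaneous game, intersect best replies.
Union's best replies: N1→Hard; N2→Hard; N3→Soft; N4→Soft; N5→Hard.
Management's best replies: Soft→N1; Firm→N4; Hard→N2.
The unique mutual best reply is (Hard, N2), giving (7, 11).
Sequential outcome (Firm, N4) differs from the Nash profile (Hard, N2).

no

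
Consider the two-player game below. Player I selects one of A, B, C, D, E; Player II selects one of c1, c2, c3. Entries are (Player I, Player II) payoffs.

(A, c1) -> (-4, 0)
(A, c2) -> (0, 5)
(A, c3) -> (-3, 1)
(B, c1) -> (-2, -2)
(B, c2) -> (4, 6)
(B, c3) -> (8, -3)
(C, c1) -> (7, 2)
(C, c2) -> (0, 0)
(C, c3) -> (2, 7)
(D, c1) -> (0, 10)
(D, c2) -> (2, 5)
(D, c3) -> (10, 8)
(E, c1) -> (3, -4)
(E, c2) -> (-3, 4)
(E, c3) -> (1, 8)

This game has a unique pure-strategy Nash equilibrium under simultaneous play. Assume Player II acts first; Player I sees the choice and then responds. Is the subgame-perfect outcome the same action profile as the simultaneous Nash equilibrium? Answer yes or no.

Player I best-responds to each possible Player II move:
- c1 → Player I plays C (best of -4, -2, 7, 0, 3); Player II gets 2.
- c2 → Player I plays B (best of 0, 4, 0, 2, -3); Player II gets 6.
- c3 → Player I plays D (best of -3, 8, 2, 10, 1); Player II gets 8.
Player II's induced payoffs are 2, 6, 8, so Player II commits to c3. Subgame-perfect outcome: (D, c3) with payoffs (10, 8).
Now find the simultaneous Nash equilibrium.
Player I's best replies: c1→C; c2→B; c3→D.
Player II's best replies: A→c2; B→c2; C→c3; D→c1; E→c3.
The unique mutual best reply is (B, c2), giving (4, 6).
Sequential outcome (D, c3) differs from the Nash profile (B, c2).

no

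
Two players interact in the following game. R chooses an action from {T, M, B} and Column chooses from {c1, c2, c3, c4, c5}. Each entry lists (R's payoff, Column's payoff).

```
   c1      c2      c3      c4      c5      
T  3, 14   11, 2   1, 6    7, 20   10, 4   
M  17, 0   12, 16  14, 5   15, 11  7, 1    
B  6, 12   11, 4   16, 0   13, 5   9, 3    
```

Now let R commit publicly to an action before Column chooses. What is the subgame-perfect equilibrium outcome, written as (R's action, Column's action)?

Solve by backward induction (R leads).
- T: BR = c4, leader payoff 7.
- M: BR = c2, leader payoff 12.
- B: BR = c1, leader payoff 6.
Maximizing over 7, 12, 6, R chooses M. Subgame-perfect outcome: (M, c2) with payoffs (12, 16).

(M, c2)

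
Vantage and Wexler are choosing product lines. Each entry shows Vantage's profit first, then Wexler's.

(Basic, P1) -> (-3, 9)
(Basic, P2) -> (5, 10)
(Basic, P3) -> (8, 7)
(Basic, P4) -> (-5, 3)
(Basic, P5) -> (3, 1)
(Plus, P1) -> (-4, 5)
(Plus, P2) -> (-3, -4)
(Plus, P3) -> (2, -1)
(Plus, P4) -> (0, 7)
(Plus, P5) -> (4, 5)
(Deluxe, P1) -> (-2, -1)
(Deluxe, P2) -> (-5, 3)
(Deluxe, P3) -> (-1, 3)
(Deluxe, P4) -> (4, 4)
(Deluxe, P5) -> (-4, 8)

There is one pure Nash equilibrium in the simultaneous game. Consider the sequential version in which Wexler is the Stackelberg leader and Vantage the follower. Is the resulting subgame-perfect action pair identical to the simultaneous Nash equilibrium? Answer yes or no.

Backward induction with Wexler moving first.
- P1: BR = Deluxe, leader payoff -1.
- P2: BR = Basic, leader payoff 10.
- P3: BR = Basic, leader payoff 7.
- P4: BR = Deluxe, leader payoff 4.
- P5: BR = Plus, leader payoff 5.
Among -1, 10, 7, 4, 5, the best is 10 at P2. Subgame-perfect outcome: (Basic, P2) with payoffs (5, 10).
Under simultaneous play:
Vantage's best replies: P1→Deluxe; P2→Basic; P3→Basic; P4→Deluxe; P5→Plus.
Wexler's best replies: Basic→P2; Plus→P4; Deluxe→P5.
The unique mutual best reply is (Basic, P2), giving (5, 10).
Sequential outcome (Basic, P2) coincides with the Nash profile (Basic, P2).

yes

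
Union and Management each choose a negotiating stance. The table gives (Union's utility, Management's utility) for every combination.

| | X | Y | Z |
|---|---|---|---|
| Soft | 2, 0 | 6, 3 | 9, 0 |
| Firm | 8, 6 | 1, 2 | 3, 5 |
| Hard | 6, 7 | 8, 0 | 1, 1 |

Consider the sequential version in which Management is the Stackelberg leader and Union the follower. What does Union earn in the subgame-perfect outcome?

Work backward from Union's decision.
- X: Union compares 2, 8, 6 and picks Firm; Management would get 6.
- Y: Union compares 6, 1, 8 and picks Hard; Management would get 0.
- Z: Union compares 9, 3, 1 and picks Soft; Management would get 0.
Maximizing over 6, 0, 0, Management chooses X. Subgame-perfect outcome: (Firm, X) with payoffs (8, 6).

8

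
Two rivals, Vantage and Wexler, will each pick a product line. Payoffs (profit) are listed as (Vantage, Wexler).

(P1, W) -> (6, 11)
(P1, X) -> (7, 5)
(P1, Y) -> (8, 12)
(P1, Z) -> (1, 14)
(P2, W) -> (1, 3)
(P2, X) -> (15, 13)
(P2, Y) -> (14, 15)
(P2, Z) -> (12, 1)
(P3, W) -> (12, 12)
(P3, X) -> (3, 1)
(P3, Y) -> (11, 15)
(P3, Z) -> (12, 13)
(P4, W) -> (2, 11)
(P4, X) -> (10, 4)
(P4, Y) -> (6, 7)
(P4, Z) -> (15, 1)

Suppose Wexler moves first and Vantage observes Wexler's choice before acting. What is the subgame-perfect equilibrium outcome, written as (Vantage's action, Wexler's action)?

Work backward from Vantage's decision.
- W → Vantage plays P3 (best of 6, 1, 12, 2); Wexler gets 12.
- X → Vantage plays P2 (best of 7, 15, 3, 10); Wexler gets 13.
- Y → Vantage plays P2 (best of 8, 14, 11, 6); Wexler gets 15.
- Z → Vantage plays P4 (best of 1, 12, 12, 15); Wexler gets 1.
Maximizing over 12, 13, 15, 1, Wexler chooses Y. Subgame-perfect outcome: (P2, Y) with payoffs (14, 15).

(P2, Y)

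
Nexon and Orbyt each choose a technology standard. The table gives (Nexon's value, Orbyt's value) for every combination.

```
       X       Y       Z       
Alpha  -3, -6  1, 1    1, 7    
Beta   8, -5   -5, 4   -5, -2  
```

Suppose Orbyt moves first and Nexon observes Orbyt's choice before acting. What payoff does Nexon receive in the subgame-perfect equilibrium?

Nexon best-responds to each possible Orbyt move:
- X → Nexon plays Beta (best of -3, 8); Orbyt gets -5.
- Y → Nexon plays Alpha (best of 1, -5); Orbyt gets 1.
- Z → Nexon plays Alpha (best of 1, -5); Orbyt gets 7.
Among -5, 1, 7, the best is 7 at Z. Subgame-perfect outcome: (Alpha, Z) with payoffs (1, 7).

1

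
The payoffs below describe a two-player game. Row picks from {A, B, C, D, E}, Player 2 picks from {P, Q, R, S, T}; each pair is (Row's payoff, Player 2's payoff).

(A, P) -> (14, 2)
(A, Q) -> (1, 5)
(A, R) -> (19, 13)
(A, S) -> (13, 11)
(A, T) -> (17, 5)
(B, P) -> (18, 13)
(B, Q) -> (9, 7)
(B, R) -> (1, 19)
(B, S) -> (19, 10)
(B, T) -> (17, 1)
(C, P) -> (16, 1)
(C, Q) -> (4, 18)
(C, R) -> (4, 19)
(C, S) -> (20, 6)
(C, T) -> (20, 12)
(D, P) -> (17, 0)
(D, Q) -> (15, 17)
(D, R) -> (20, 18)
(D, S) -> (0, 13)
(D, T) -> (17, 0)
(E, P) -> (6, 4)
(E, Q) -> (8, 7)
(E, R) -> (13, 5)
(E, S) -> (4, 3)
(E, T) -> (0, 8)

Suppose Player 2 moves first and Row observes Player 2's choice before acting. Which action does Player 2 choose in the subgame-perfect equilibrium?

Solve by backward induction (Player 2 leads).
- P: BR = B, leader payoff 13.
- Q: BR = D, leader payoff 17.
- R: BR = D, leader payoff 18.
- S: BR = C, leader payoff 6.
- T: BR = C, leader payoff 12.
Among 13, 17, 18, 6, 12, the best is 18 at R. Subgame-perfect outcome: (D, R) with payoffs (20, 18).

R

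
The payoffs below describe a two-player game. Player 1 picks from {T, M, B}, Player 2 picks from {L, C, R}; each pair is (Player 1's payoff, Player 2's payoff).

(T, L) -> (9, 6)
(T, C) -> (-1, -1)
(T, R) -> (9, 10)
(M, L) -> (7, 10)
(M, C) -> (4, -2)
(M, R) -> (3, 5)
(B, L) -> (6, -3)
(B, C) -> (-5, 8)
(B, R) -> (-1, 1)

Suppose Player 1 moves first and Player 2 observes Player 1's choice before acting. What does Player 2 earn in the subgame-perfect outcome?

Solve by backward induction (Player 1 leads).
- T → Player 2 plays R (best of 6, -1, 10); Player 1 gets 9.
- M → Player 2 plays L (best of 10, -2, 5); Player 1 gets 7.
- B → Player 2 plays C (best of -3, 8, 1); Player 1 gets -5.
Among 9, 7, -5, the best is 9 at T. Subgame-perfect outcome: (T, R) with payoffs (9, 10).

10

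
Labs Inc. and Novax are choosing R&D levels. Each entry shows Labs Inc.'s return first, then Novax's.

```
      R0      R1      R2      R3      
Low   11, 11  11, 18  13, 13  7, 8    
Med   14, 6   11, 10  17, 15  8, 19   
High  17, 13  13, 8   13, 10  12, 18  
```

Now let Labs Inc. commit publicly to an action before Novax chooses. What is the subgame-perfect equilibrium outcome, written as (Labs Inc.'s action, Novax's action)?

Backward induction with Labs Inc. moving first.
- Low: BR = R1, leader payoff 11.
- Med: BR = R3, leader payoff 8.
- High: BR = R3, leader payoff 12.
Labs Inc.'s induced payoffs are 11, 8, 12, so Labs Inc. commits to High. Subgame-perfect outcome: (High, R3) with payoffs (12, 18).

(High, R3)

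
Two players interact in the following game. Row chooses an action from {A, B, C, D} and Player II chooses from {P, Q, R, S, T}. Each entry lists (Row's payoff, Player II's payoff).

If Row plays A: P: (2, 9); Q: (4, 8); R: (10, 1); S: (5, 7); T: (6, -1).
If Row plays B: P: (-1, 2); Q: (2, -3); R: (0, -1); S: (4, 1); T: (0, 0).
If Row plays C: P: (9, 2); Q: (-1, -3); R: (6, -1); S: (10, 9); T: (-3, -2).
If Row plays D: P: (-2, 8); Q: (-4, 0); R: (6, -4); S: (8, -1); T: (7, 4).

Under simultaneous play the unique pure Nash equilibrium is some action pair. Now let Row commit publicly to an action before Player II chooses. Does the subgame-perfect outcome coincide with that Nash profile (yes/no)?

yes

Solve by backward induction (Row leads).
- A: BR = P, leader payoff 2.
- B: BR = P, leader payoff -1.
- C: BR = S, leader payoff 10.
- D: BR = P, leader payoff -2.
Among 2, -1, 10, -2, the best is 10 at C. Subgame-perfect outcome: (C, S) with payoffs (10, 9).
Under simultaneous play:
Row's best replies: P→C; Q→A; R→A; S→C; T→D.
Player II's best replies: A→P; B→P; C→S; D→P.
Only (C, S) has each player best-responding; Nash payoffs (10, 9).
Sequential outcome (C, S) coincides with the Nash profile (C, S).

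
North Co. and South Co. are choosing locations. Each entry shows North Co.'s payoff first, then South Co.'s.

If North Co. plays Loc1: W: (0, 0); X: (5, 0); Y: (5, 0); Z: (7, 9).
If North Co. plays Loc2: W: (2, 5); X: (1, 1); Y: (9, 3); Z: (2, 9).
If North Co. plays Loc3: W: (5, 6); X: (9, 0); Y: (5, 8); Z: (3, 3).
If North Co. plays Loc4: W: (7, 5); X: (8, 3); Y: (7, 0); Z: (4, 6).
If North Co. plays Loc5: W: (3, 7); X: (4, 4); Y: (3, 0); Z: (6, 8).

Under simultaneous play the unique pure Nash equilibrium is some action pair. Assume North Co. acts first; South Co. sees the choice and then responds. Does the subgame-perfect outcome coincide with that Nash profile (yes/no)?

Work backward from South Co.'s decision.
- Loc1 → South Co. plays Z (best of 0, 0, 0, 9); North Co. gets 7.
- Loc2 → South Co. plays Z (best of 5, 1, 3, 9); North Co. gets 2.
- Loc3 → South Co. plays Y (best of 6, 0, 8, 3); North Co. gets 5.
- Loc4 → South Co. plays Z (best of 5, 3, 0, 6); North Co. gets 4.
- Loc5 → South Co. plays Z (best of 7, 4, 0, 8); North Co. gets 6.
North Co.'s induced payoffs are 7, 2, 5, 4, 6, so North Co. commits to Loc1. Subgame-perfect outcome: (Loc1, Z) with payoffs (7, 9).
Now find the simultaneous Nash equilibrium.
North Co.'s best replies: W→Loc4; X→Loc3; Y→Loc2; Z→Loc1.
South Co.'s best replies: Loc1→Z; Loc2→Z; Loc3→Y; Loc4→Z; Loc5→Z.
The unique mutual best reply is (Loc1, Z), giving (7, 9).
Sequential outcome (Loc1, Z) coincides with the Nash profile (Loc1, Z).

yes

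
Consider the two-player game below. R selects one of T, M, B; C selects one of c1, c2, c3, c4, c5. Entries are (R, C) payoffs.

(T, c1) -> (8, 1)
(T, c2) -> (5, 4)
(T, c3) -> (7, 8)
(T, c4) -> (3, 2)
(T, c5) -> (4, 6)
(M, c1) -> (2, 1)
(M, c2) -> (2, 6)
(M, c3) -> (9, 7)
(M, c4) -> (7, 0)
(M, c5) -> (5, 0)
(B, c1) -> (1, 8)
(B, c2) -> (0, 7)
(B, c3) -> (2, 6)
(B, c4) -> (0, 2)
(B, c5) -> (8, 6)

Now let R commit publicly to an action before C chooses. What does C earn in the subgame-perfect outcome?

7

Backward induction with R moving first.
- T: BR = c3, leader payoff 7.
- M: BR = c3, leader payoff 9.
- B: BR = c1, leader payoff 1.
R's induced payoffs are 7, 9, 1, so R commits to M. Subgame-perfect outcome: (M, c3) with payoffs (9, 7).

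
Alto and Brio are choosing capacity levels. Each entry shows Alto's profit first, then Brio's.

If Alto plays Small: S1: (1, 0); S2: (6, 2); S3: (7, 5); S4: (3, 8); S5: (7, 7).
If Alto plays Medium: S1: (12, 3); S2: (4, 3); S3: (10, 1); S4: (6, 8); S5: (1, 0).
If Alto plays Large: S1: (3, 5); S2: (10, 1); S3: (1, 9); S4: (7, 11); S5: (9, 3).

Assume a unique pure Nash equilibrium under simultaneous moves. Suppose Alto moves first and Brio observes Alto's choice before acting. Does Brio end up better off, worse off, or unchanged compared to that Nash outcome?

Work backward from Brio's decision.
- Small → Brio plays S4 (best of 0, 2, 5, 8, 7); Alto gets 3.
- Medium → Brio plays S4 (best of 3, 3, 1, 8, 0); Alto gets 6.
- Large → Brio plays S4 (best of 5, 1, 9, 11, 3); Alto gets 7.
Alto's induced payoffs are 3, 6, 7, so Alto commits to Large. Subgame-perfect outcome: (Large, S4) with payoffs (7, 11).
Now find the simultaneous Nash equilibrium.
Alto's best replies: S1→Medium; S2→Large; S3→Medium; S4→Large; S5→Large.
Brio's best replies: Small→S4; Medium→S4; Large→S4.
Only (Large, S4) has each player best-responding; Nash payoffs (7, 11).
Brio earns 11 sequentially versus 11 at the Nash outcome: unchanged.

unchanged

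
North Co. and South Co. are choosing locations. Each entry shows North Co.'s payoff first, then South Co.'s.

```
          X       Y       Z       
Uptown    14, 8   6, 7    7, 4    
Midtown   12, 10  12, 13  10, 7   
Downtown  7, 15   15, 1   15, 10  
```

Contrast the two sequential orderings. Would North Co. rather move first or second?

If North Co. leads: South Co.'s best replies are Uptown→X, Midtown→Y, Downtown→X; North Co.'s induced payoffs 14, 12, 7; outcome (Uptown, X), payoffs (14, 8).
If South Co. leads: North Co.'s best replies are X→Uptown, Y→Downtown, Z→Downtown; South Co.'s induced payoffs 8, 1, 10; outcome (Downtown, Z), payoffs (15, 10).
North Co. gets 14 moving first and 15 moving second, so North Co. prefers to move second.

second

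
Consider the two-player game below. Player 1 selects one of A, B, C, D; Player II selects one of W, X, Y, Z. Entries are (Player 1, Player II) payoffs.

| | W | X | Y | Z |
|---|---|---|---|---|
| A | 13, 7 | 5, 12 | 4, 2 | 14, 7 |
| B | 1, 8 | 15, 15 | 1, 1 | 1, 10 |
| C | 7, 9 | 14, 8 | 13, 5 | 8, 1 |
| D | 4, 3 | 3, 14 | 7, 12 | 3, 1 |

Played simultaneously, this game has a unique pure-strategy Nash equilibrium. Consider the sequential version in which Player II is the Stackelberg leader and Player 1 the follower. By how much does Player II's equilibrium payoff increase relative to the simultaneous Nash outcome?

0

Work backward from Player 1's decision.
- W → Player 1 plays A (best of 13, 1, 7, 4); Player II gets 7.
- X → Player 1 plays B (best of 5, 15, 14, 3); Player II gets 15.
- Y → Player 1 plays C (best of 4, 1, 13, 7); Player II gets 5.
- Z → Player 1 plays A (best of 14, 1, 8, 3); Player II gets 7.
Player II's induced payoffs are 7, 15, 5, 7, so Player II commits to X. Subgame-perfect outcome: (B, X) with payoffs (15, 15).
Now find the simultaneous Nash equilibrium.
Player 1's best replies: W→A; X→B; Y→C; Z→A.
Player II's best replies: A→X; B→X; C→W; D→X.
Only (B, X) has each player best-responding; Nash payoffs (15, 15).
Player II's commitment gain: 15 − 15 = 0.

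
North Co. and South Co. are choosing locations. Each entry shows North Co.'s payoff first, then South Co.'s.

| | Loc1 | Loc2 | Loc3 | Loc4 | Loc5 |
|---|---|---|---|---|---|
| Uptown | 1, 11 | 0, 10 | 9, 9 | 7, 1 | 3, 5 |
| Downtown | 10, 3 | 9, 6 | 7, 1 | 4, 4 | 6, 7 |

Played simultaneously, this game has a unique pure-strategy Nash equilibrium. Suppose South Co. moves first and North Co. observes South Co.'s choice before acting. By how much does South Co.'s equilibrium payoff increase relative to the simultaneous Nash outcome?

Backward induction with South Co. moving first.
- Loc1: BR = Downtown, leader payoff 3.
- Loc2: BR = Downtown, leader payoff 6.
- Loc3: BR = Uptown, leader payoff 9.
- Loc4: BR = Uptown, leader payoff 1.
- Loc5: BR = Downtown, leader payoff 7.
Maximizing over 3, 6, 9, 1, 7, South Co. chooses Loc3. Subgame-perfect outcome: (Uptown, Loc3) with payoffs (9, 9).
For the simultaneous game, intersect best replies.
North Co.'s best replies: Loc1→Downtown; Loc2→Downtown; Loc3→Uptown; Loc4→Uptown; Loc5→Downtown.
South Co.'s best replies: Uptown→Loc1; Downtown→Loc5.
Only (Downtown, Loc5) has each player best-responding; Nash payoffs (6, 7).
South Co.'s commitment gain: 9 − 7 = 2.

2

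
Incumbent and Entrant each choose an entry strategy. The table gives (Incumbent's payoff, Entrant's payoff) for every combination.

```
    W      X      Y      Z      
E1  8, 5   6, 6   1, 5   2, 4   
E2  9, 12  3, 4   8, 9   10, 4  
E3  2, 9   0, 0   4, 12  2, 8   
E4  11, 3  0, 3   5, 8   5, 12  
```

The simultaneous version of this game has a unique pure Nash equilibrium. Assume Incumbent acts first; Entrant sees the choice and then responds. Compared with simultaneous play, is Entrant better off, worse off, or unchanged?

better off

Entrant best-responds to each possible Incumbent move:
- E1: BR = X, leader payoff 6.
- E2: BR = W, leader payoff 9.
- E3: BR = Y, leader payoff 4.
- E4: BR = Z, leader payoff 5.
Maximizing over 6, 9, 4, 5, Incumbent chooses E2. Subgame-perfect outcome: (E2, W) with payoffs (9, 12).
Under simultaneous play:
Incumbent's best replies: W→E4; X→E1; Y→E2; Z→E2.
Entrant's best replies: E1→X; E2→W; E3→Y; E4→Z.
The unique mutual best reply is (E1, X), giving (6, 6).
Entrant earns 12 sequentially versus 6 at the Nash outcome: better off.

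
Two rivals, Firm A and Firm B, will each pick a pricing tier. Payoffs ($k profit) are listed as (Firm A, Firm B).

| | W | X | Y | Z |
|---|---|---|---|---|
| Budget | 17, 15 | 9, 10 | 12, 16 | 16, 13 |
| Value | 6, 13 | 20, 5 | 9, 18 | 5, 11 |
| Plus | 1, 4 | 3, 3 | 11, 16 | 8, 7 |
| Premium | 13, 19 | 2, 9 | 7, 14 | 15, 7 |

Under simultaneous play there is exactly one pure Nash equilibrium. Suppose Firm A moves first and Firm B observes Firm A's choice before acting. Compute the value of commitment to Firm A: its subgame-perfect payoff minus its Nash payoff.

Firm B best-responds to each possible Firm A move:
- Budget: BR = Y, leader payoff 12.
- Value: BR = Y, leader payoff 9.
- Plus: BR = Y, leader payoff 11.
- Premium: BR = W, leader payoff 13.
Firm A's induced payoffs are 12, 9, 11, 13, so Firm A commits to Premium. Subgame-perfect outcome: (Premium, W) with payoffs (13, 19).
For the simultaneous game, intersect best replies.
Firm A's best replies: W→Budget; X→Value; Y→Budget; Z→Budget.
Firm B's best replies: Budget→Y; Value→Y; Plus→Y; Premium→W.
Only (Budget, Y) has each player best-responding; Nash payoffs (12, 16).
Firm A's commitment gain: 13 − 12 = 1.

1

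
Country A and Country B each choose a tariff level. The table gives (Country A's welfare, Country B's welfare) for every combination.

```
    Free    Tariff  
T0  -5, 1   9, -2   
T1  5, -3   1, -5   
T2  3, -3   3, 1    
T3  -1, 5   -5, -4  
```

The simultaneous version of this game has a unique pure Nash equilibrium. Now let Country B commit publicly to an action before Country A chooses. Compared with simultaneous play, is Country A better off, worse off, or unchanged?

better off

Solve by backward induction (Country B leads).
- Free: BR = T1, leader payoff -3.
- Tariff: BR = T0, leader payoff -2.
Among -3, -2, the best is -2 at Tariff. Subgame-perfect outcome: (T0, Tariff) with payoffs (9, -2).
For the simultaneous game, intersect best replies.
Country A's best replies: Free→T1; Tariff→T0.
Country B's best replies: T0→Free; T1→Free; T2→Tariff; T3→Free.
Only (T1, Free) has each player best-responding; Nash payoffs (5, -3).
Country A earns 9 sequentially versus 5 at the Nash outcome: better off.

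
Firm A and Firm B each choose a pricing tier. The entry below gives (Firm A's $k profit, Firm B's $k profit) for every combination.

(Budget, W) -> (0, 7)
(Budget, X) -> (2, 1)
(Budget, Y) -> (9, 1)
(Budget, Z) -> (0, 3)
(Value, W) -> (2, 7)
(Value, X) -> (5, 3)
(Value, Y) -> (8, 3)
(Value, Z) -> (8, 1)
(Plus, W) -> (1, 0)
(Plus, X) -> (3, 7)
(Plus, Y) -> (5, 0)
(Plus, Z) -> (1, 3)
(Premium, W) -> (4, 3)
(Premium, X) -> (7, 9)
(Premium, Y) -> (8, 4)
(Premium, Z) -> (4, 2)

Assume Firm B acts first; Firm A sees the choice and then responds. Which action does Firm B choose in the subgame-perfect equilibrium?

X

Firm A best-responds to each possible Firm B move:
- W: Firm A compares 0, 2, 1, 4 and picks Premium; Firm B would get 3.
- X: Firm A compares 2, 5, 3, 7 and picks Premium; Firm B would get 9.
- Y: Firm A compares 9, 8, 5, 8 and picks Budget; Firm B would get 1.
- Z: Firm A compares 0, 8, 1, 4 and picks Value; Firm B would get 1.
Maximizing over 3, 9, 1, 1, Firm B chooses X. Subgame-perfect outcome: (Premium, X) with payoffs (7, 9).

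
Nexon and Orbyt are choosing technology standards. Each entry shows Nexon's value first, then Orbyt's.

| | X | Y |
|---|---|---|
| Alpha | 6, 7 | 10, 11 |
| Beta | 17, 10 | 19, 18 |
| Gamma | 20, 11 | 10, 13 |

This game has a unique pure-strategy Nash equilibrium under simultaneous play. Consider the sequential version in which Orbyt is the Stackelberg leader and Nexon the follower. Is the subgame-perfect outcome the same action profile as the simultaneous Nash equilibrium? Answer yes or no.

yes

Nexon best-responds to each possible Orbyt move:
- X → Nexon plays Gamma (best of 6, 17, 20); Orbyt gets 11.
- Y → Nexon plays Beta (best of 10, 19, 10); Orbyt gets 18.
Maximizing over 11, 18, Orbyt chooses Y. Subgame-perfect outcome: (Beta, Y) with payoffs (19, 18).
Now find the simultaneous Nash equilibrium.
Nexon's best replies: X→Gamma; Y→Beta.
Orbyt's best replies: Alpha→Y; Beta→Y; Gamma→Y.
The unique mutual best reply is (Beta, Y), giving (19, 18).
Sequential outcome (Beta, Y) coincides with the Nash profile (Beta, Y).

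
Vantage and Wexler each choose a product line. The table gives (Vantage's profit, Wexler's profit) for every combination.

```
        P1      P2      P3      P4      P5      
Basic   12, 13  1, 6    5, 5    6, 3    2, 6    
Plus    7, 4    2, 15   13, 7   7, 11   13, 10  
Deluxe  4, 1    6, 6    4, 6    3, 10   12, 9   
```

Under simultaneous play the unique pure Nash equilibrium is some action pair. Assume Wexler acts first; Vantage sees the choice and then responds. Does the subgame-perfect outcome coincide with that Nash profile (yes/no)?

Vantage best-responds to each possible Wexler move:
- P1: Vantage compares 12, 7, 4 and picks Basic; Wexler would get 13.
- P2: Vantage compares 1, 2, 6 and picks Deluxe; Wexler would get 6.
- P3: Vantage compares 5, 13, 4 and picks Plus; Wexler would get 7.
- P4: Vantage compares 6, 7, 3 and picks Plus; Wexler would get 11.
- P5: Vantage compares 2, 13, 12 and picks Plus; Wexler would get 10.
Among 13, 6, 7, 11, 10, the best is 13 at P1. Subgame-perfect outcome: (Basic, P1) with payoffs (12, 13).
For the simultaneous game, intersect best replies.
Vantage's best replies: P1→Basic; P2→Deluxe; P3→Plus; P4→Plus; P5→Plus.
Wexler's best replies: Basic→P1; Plus→P2; Deluxe→P4.
Only (Basic, P1) has each player best-responding; Nash payoffs (12, 13).
Sequential outcome (Basic, P1) coincides with the Nash profile (Basic, P1).

yes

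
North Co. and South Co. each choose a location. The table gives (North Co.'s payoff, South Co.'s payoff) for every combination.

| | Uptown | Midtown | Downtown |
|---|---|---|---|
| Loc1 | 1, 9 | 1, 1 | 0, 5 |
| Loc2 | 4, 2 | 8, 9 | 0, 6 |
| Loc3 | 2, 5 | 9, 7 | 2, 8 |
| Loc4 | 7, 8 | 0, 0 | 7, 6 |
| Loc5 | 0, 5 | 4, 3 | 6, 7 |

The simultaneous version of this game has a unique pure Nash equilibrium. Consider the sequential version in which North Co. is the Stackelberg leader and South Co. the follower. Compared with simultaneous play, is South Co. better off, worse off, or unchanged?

Backward induction with North Co. moving first.
- Loc1: South Co. compares 9, 1, 5 and picks Uptown; North Co. would get 1.
- Loc2: South Co. compares 2, 9, 6 and picks Midtown; North Co. would get 8.
- Loc3: South Co. compares 5, 7, 8 and picks Downtown; North Co. would get 2.
- Loc4: South Co. compares 8, 0, 6 and picks Uptown; North Co. would get 7.
- Loc5: South Co. compares 5, 3, 7 and picks Downtown; North Co. would get 6.
Among 1, 8, 2, 7, 6, the best is 8 at Loc2. Subgame-perfect outcome: (Loc2, Midtown) with payoffs (8, 9).
For the simultaneous game, intersect best replies.
North Co.'s best replies: Uptown→Loc4; Midtown→Loc3; Downtown→Loc4.
South Co.'s best replies: Loc1→Uptown; Loc2→Midtown; Loc3→Downtown; Loc4→Uptown; Loc5→Downtown.
The unique mutual best reply is (Loc4, Uptown), giving (7, 8).
South Co. earns 9 sequentially versus 8 at the Nash outcome: better off.

better off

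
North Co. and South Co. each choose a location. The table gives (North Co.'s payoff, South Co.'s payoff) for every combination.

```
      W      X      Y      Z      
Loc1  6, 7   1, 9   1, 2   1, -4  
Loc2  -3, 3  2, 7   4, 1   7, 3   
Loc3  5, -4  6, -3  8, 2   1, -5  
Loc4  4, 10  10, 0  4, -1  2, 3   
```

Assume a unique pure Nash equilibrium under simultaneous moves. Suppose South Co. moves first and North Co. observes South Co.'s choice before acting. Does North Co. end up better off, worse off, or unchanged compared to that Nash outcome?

Solve by backward induction (South Co. leads).
- W → North Co. plays Loc1 (best of 6, -3, 5, 4); South Co. gets 7.
- X → North Co. plays Loc4 (best of 1, 2, 6, 10); South Co. gets 0.
- Y → North Co. plays Loc3 (best of 1, 4, 8, 4); South Co. gets 2.
- Z → North Co. plays Loc2 (best of 1, 7, 1, 2); South Co. gets 3.
Among 7, 0, 2, 3, the best is 7 at W. Subgame-perfect outcome: (Loc1, W) with payoffs (6, 7).
Under simultaneous play:
North Co.'s best replies: W→Loc1; X→Loc4; Y→Loc3; Z→Loc2.
South Co.'s best replies: Loc1→X; Loc2→X; Loc3→Y; Loc4→W.
The unique mutual best reply is (Loc3, Y), giving (8, 2).
North Co. earns 6 sequentially versus 8 at the Nash outcome: worse off.

worse off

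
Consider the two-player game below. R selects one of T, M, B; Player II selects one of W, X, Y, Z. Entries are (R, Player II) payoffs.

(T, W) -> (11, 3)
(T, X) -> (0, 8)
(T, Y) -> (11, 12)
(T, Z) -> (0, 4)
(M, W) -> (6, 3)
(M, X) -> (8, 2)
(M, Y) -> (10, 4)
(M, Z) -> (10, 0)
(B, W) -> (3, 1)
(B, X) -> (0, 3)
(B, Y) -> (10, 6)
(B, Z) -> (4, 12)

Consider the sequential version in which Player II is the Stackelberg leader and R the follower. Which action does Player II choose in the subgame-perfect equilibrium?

Solve by backward induction (Player II leads).
- W: R compares 11, 6, 3 and picks T; Player II would get 3.
- X: R compares 0, 8, 0 and picks M; Player II would get 2.
- Y: R compares 11, 10, 10 and picks T; Player II would get 12.
- Z: R compares 0, 10, 4 and picks M; Player II would get 0.
Maximizing over 3, 2, 12, 0, Player II chooses Y. Subgame-perfect outcome: (T, Y) with payoffs (11, 12).

Y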